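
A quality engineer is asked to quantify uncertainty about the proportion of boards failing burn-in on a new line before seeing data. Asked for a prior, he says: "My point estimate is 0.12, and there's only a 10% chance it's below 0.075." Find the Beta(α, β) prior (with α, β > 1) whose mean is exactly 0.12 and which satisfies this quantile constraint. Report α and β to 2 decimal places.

α ≈ 9.11, β ≈ 66.81

With mean 0.12 fixed, write α = 0.12s, β = 0.88s where s = α+β.
Need P(θ < 0.075) = 0.1 under Beta(0.12s, 0.88s). Normal approximation: (q−m)/√(m(1−m)/s) ≈ z_{0.1} = -1.28, so s ≈ 0.12·0.88·(-1.28)²/(0.075−0.12)² = 85.6.
At s = 85.6: P(θ<0.075) ≈ 0.085. Adjusting to match 0.1 gives s ≈ 75.92.
So α = 0.12·75.92 ≈ 9.11, β = 0.88·75.92 ≈ 66.81.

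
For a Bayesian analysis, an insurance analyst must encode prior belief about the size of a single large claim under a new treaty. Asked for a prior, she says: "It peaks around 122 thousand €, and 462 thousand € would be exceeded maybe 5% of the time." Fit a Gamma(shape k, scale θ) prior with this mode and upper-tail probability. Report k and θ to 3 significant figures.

k ≈ 2.44, θ ≈ 85

Gamma(k,θ) with k>1 has mode (k−1)θ, so θ = 122/(k−1).
Need P(X < 462) = 0.95 with θ tied to k this way. Start at k = 2, θ = 122: P(X<462) ≈ 0.892.
Too low — raise k to concentrate. Iterating converges to k ≈ 2.44.
Then θ = 122/(2.44−1) ≈ 85.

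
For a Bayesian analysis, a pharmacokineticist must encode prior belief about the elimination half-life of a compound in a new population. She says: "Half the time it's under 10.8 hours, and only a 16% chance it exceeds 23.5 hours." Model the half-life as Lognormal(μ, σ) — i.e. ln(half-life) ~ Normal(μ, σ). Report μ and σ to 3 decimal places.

μ ≈ 2.380, σ ≈ 0.782

If T ~ Lognormal(μ,σ) then ln T ~ Normal(μ,σ), so the p-quantile of ln T is μ + z_p·σ.
ln(10.8) = 2.38 and ln(23.5) = 3.157; z_{0.5} = 0, z_{0.84} = 0.9945.
σ = (3.157 − 2.38)/(0.9945 − (0)) = 0.782.
μ = 2.38 − (0)·0.782 = 2.380.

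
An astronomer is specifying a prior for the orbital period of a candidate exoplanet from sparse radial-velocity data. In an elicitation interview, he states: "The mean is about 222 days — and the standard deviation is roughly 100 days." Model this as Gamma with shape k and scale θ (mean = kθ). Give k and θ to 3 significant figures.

For Gamma(k, scale θ): mean = kθ, variance = kθ², so CV = 1/√k.
CV = SD/mean = 100/222 = 0.4505, hence k = 1/CV² = 4.93.
Then θ = mean/k = 222/4.93 = 45.

k ≈ 4.93, θ ≈ 45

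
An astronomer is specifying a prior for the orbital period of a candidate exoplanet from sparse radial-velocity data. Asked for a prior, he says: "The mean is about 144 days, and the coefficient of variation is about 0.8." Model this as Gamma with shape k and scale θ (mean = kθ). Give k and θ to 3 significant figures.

For Gamma(k, scale θ): mean = kθ, variance = kθ², so CV = 1/√k.
CV = 0.8, hence k = 1/CV² = 1.56.
Then θ = mean/k = 144/1.56 = 92.2.

k ≈ 1.56, θ ≈ 92.2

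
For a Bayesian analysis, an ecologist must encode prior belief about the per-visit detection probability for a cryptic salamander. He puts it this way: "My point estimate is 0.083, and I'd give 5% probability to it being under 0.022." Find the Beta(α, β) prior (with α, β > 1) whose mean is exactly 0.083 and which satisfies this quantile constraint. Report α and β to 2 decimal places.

α ≈ 2.76, β ≈ 30.52

With mean 0.083 fixed, write α = 0.083s, β = 0.917s where s = α+β.
Need P(θ < 0.022) = 0.05 under Beta(0.083s, 0.917s). Normal approximation: (q−m)/√(m(1−m)/s) ≈ z_{0.05} = -1.64, so s ≈ 0.083·0.917·(-1.64)²/(0.022−0.083)² = 55.3.
At s = 55.3: P(θ<0.022) ≈ 0.013. Adjusting to match 0.05 gives s ≈ 33.28.
So α = 0.083·33.28 ≈ 2.76, β = 0.917·33.28 ≈ 30.52.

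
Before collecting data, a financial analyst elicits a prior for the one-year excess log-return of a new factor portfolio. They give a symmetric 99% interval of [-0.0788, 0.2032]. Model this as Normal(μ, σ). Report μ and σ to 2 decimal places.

A symmetric 99% interval runs μ ± z·σ with z = 2.576.
Half-width = 0.141, so σ = 0.141/2.576 = 0.05.
μ is the interval midpoint, 0.06.

μ = 0.06, σ = 0.05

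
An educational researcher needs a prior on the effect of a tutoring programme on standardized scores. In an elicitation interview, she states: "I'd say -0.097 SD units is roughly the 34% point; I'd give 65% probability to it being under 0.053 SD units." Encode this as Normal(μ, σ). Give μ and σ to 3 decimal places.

μ = -0.019, σ = 0.188

The p-quantile of Normal(μ,σ) is μ + z_p·σ, with z_{0.34} = -0.4125 and z_{0.65} = 0.3853.
Eliminate σ: μ = (z₂·x₁ − z₁·x₂)/(z₂ − z₁) = (0.3853·-0.097 − (-0.4125)·0.053)/0.7978 = -0.019.
Then σ = (x₂ − x₁)/(z₂ − z₁) = (0.053 − -0.097)/0.7978 = 0.188.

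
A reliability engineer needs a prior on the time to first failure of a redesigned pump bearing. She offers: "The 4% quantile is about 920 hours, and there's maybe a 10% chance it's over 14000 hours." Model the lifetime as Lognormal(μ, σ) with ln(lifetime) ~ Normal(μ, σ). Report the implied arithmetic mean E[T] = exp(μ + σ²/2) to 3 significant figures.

E[T] ≈ 6630 hours

If T ~ Lognormal(μ,σ) then ln T ~ Normal(μ,σ), so the p-quantile of ln T is μ + z_p·σ.
ln(920) = 6.824 and ln(14000) = 9.547; z_{0.04} = -1.751, z_{0.9} = 1.282.
σ = (9.547 − 6.824)/(1.282 − (-1.751)) = 0.898.
μ = 6.824 − (-1.751)·0.898 = 8.396.
E[T] = exp(μ + σ²/2) = exp(8.396 + 0.4031) = 6630 hours.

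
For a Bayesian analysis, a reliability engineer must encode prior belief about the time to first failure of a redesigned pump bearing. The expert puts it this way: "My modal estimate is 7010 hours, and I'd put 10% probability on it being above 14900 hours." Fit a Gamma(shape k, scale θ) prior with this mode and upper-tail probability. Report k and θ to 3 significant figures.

k ≈ 4.38, θ ≈ 2070

Gamma(k,θ) with k>1 has mode (k−1)θ, so θ = 7010/(k−1).
Need P(X < 14900) = 0.9 with θ tied to k this way. Start at k = 2, θ = 7010: P(X<14900) ≈ 0.627.
Too low — raise k to concentrate. Iterating converges to k ≈ 4.38.
Then θ = 7010/(4.38−1) ≈ 2070.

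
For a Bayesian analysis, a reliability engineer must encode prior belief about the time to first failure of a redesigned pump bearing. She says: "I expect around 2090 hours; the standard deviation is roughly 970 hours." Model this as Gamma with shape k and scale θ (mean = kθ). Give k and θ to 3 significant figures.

For Gamma(k, scale θ): mean = kθ, variance = kθ², so CV = 1/√k.
CV = SD/mean = 970/2090 = 0.4641, hence k = 1/CV² = 4.64.
Then θ = mean/k = 2090/4.64 = 450.

k ≈ 4.64, θ ≈ 450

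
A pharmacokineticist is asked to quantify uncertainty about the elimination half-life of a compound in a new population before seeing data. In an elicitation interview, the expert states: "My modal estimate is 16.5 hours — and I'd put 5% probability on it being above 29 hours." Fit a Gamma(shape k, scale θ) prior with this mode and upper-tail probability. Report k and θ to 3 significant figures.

Gamma(k,θ) with k>1 has mode (k−1)θ, so θ = 16.5/(k−1).
Need P(X < 29) = 0.95 with θ tied to k this way. Start at k = 2, θ = 16.5: P(X<29) ≈ 0.524.
Too low — raise k to concentrate. Iterating converges to k ≈ 9.77.
Then θ = 16.5/(9.77−1) ≈ 1.88.

k ≈ 9.77, θ ≈ 1.88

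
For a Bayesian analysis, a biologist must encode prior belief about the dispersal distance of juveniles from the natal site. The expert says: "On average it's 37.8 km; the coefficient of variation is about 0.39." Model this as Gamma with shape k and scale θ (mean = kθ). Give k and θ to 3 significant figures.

k ≈ 6.57, θ ≈ 5.75

For Gamma(k, scale θ): mean = kθ, variance = kθ², so CV = 1/√k.
CV = 0.39, hence k = 1/CV² = 6.57.
Then θ = mean/k = 37.8/6.57 = 5.75.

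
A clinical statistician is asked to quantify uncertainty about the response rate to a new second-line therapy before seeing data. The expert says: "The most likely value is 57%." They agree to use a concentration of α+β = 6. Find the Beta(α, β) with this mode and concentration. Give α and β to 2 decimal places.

α = 3.28, β = 2.72

For α,β > 1 the Beta mode is (α−1)/(α+β−2). With α+β = 6, the mode is (α−1)/4.
Set (α−1)/4 = 0.57 → α = 1 + 0.57·4 = 3.28.
β = 6 − α = 2.72.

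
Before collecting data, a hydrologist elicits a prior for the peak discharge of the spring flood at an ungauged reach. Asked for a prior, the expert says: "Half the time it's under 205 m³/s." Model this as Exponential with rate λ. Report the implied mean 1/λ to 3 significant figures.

mean ≈ 296 m³/s

Exponential median = ln 2 / λ, so λ = ln 2 / 205.0 = 0.00338.
Mean = 1/λ = 296 m³/s.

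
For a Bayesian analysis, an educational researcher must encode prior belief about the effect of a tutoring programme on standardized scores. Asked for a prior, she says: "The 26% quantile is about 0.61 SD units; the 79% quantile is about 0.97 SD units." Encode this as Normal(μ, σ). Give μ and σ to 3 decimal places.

The p-quantile of Normal(μ,σ) is μ + z_p·σ, with z_{0.26} = -0.6433 and z_{0.79} = 0.8064.
Eliminate σ: μ = (z₂·x₁ − z₁·x₂)/(z₂ − z₁) = (0.8064·0.61 − (-0.6433)·0.97)/1.45 = 0.770.
Then σ = (x₂ − x₁)/(z₂ − z₁) = (0.97 − 0.61)/1.45 = 0.248.

μ = 0.770, σ = 0.248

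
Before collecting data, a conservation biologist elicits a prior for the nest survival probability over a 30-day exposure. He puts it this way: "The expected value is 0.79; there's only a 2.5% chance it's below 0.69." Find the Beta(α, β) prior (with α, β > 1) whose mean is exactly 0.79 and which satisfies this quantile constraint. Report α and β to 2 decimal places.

With mean 0.79 fixed, write α = 0.79s, β = 0.21s where s = α+β.
Need P(θ < 0.69) = 0.025 under Beta(0.79s, 0.21s). Normal approximation: (q−m)/√(m(1−m)/s) ≈ z_{0.025} = -1.96, so s ≈ 0.79·0.21·(-1.96)²/(0.69−0.79)² = 63.7.
At s = 63.7: P(θ<0.69) ≈ 0.033. Adjusting to match 0.025 gives s ≈ 72.75.
So α = 0.79·72.75 ≈ 57.47, β = 0.21·72.75 ≈ 15.28.

α ≈ 57.47, β ≈ 15.28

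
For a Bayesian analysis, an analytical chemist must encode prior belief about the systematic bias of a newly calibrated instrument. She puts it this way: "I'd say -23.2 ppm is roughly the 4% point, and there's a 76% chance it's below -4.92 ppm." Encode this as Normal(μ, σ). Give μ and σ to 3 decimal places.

μ = -10.175, σ = 7.440

The p-quantile of Normal(μ,σ) is μ + z_p·σ, with z_{0.04} = -1.751 and z_{0.76} = 0.7063.
Eliminate σ: μ = (z₂·x₁ − z₁·x₂)/(z₂ − z₁) = (0.7063·-23.2 − (-1.751)·-4.92)/2.457 = -10.175.
Then σ = (x₂ − x₁)/(z₂ − z₁) = (-4.92 − -23.2)/2.457 = 7.440.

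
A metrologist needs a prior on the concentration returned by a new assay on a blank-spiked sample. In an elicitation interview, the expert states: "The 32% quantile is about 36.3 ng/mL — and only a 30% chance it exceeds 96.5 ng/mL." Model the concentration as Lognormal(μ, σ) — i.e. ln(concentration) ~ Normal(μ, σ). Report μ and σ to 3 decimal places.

μ ≈ 4.053, σ ≈ 0.986

If T ~ Lognormal(μ,σ) then ln T ~ Normal(μ,σ), so the p-quantile of ln T is μ + z_p·σ.
ln(36.3) = 3.592 and ln(96.5) = 4.57; z_{0.32} = -0.4677, z_{0.7} = 0.5244.
σ = (4.57 − 3.592)/(0.5244 − (-0.4677)) = 0.986.
μ = 3.592 − (-0.4677)·0.986 = 4.053.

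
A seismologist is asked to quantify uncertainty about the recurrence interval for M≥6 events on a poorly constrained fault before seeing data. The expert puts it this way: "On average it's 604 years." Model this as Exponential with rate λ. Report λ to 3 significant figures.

Exponential mean = 1/λ, so λ = 1/604.0 = 0.00166.

λ ≈ 0.00166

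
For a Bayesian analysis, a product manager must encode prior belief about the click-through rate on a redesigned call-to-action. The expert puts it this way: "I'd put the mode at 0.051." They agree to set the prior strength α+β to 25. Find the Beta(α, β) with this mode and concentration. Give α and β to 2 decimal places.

For α,β > 1 the Beta mode is (α−1)/(α+β−2). With α+β = 25, the mode is (α−1)/23.
Set (α−1)/23 = 0.051 → α = 1 + 0.051·23 = 2.17.
β = 25 − α = 22.83.

α = 2.17, β = 22.83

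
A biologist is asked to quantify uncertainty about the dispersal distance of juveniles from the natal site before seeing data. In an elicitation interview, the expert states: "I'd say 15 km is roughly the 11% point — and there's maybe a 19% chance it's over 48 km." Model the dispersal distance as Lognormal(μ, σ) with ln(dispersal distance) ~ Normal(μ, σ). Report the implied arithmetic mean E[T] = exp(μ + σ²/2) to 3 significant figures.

If T ~ Lognormal(μ,σ) then ln T ~ Normal(μ,σ), so the p-quantile of ln T is μ + z_p·σ.
ln(15) = 2.708 and ln(48) = 3.871; z_{0.11} = -1.227, z_{0.81} = 0.8779.
σ = (3.871 − 2.708)/(0.8779 − (-1.227)) = 0.553.
μ = 2.708 − (-1.227)·0.553 = 3.386.
E[T] = exp(μ + σ²/2) = exp(3.386 + 0.1527) = 34.4 km.

E[T] ≈ 34.4 km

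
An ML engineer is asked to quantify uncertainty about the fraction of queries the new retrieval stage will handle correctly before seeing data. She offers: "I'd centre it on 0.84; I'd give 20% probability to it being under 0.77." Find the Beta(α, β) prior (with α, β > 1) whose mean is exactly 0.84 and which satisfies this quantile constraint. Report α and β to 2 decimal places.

With mean 0.84 fixed, write α = 0.84s, β = 0.16s where s = α+β.
Need P(θ < 0.77) = 0.2 under Beta(0.84s, 0.16s). Normal approximation: (q−m)/√(m(1−m)/s) ≈ z_{0.2} = -0.842, so s ≈ 0.84·0.16·(-0.842)²/(0.77−0.84)² = 19.4.
At s = 19.4: P(θ<0.77) ≈ 0.186. Adjusting to match 0.2 gives s ≈ 16.39.
So α = 0.84·16.39 ≈ 13.76, β = 0.16·16.39 ≈ 2.62.

α ≈ 13.76, β ≈ 2.62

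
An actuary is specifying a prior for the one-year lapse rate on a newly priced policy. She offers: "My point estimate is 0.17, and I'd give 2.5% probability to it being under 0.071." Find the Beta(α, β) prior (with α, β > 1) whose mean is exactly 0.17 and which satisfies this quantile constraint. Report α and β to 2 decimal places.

α ≈ 6.64, β ≈ 32.41

With mean 0.17 fixed, write α = 0.17s, β = 0.83s where s = α+β.
Need P(θ < 0.071) = 0.025 under Beta(0.17s, 0.83s). Normal approximation: (q−m)/√(m(1−m)/s) ≈ z_{0.025} = -1.96, so s ≈ 0.17·0.83·(-1.96)²/(0.071−0.17)² = 55.3.
At s = 55.3: P(θ<0.071) ≈ 0.009. Adjusting to match 0.025 gives s ≈ 39.05.
So α = 0.17·39.05 ≈ 6.64, β = 0.83·39.05 ≈ 32.41.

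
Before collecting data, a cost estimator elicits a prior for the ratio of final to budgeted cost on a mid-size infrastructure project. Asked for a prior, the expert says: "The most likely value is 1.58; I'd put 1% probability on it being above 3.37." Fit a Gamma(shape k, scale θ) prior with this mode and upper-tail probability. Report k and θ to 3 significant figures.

Gamma(k,θ) with k>1 has mode (k−1)θ, so θ = 1.58/(k−1).
Need P(X < 3.37) = 0.99 with θ tied to k this way. Start at k = 2, θ = 1.58: P(X<3.37) ≈ 0.629.
Too low — raise k to concentrate. Iterating converges to k ≈ 9.45.
Then θ = 1.58/(9.45−1) ≈ 0.187.

k ≈ 9.45, θ ≈ 0.187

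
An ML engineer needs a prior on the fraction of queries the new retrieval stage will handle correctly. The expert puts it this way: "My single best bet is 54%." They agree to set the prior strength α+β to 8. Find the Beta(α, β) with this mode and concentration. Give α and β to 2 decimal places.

For α,β > 1 the Beta mode is (α−1)/(α+β−2). With α+β = 8, the mode is (α−1)/6.
Set (α−1)/6 = 0.54 → α = 1 + 0.54·6 = 4.24.
β = 8 − α = 3.76.

α = 4.24, β = 3.76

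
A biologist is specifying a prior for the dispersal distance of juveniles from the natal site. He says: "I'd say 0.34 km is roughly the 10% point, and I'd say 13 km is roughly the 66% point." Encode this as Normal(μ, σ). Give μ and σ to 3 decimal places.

μ = 9.918, σ = 7.473

The p-quantile of Normal(μ,σ) is μ + z_p·σ, with z_{0.1} = -1.282 and z_{0.66} = 0.4125.
Eliminate σ: μ = (z₂·x₁ − z₁·x₂)/(z₂ − z₁) = (0.4125·0.34 − (-1.282)·13)/1.694 = 9.918.
Then σ = (x₂ − x₁)/(z₂ − z₁) = (13 − 0.34)/1.694 = 7.473.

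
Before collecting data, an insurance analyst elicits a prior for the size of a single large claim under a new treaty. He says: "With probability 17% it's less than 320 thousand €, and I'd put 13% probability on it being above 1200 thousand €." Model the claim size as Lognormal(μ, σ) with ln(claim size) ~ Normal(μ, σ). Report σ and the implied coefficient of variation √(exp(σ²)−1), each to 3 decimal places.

σ ≈ 0.635, CV ≈ 0.705

If T ~ Lognormal(μ,σ) then ln T ~ Normal(μ,σ), so the p-quantile of ln T is μ + z_p·σ.
ln(320) = 5.768 and ln(1200) = 7.09; z_{0.17} = -0.9542, z_{0.87} = 1.126.
σ = (7.09 − 5.768)/(1.126 − (-0.9542)) = 0.635.
μ = 5.768 − (-0.9542)·0.635 = 6.374.
CV = √(exp(σ²)−1) = √(exp(0.4036)−1) = 0.705.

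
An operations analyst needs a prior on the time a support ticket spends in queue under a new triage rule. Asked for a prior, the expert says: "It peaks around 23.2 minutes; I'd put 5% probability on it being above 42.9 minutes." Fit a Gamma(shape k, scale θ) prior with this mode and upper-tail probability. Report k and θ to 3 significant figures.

Gamma(k,θ) with k>1 has mode (k−1)θ, so θ = 23.2/(k−1).
Need P(X < 42.9) = 0.95 with θ tied to k this way. Start at k = 2, θ = 23.2: P(X<42.9) ≈ 0.552.
Too low — raise k to concentrate. Iterating converges to k ≈ 8.37.
Then θ = 23.2/(8.37−1) ≈ 3.15.

k ≈ 8.37, θ ≈ 3.15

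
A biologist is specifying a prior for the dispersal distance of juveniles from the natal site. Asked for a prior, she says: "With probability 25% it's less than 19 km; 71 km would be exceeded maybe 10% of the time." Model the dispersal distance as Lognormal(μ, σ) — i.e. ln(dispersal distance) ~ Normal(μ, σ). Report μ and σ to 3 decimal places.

μ ≈ 3.399, σ ≈ 0.674

If T ~ Lognormal(μ,σ) then ln T ~ Normal(μ,σ), so the p-quantile of ln T is μ + z_p·σ.
ln(19) = 2.944 and ln(71) = 4.263; z_{0.25} = -0.6745, z_{0.9} = 1.282.
σ = (4.263 − 2.944)/(1.282 − (-0.6745)) = 0.674.
μ = 2.944 − (-0.6745)·0.674 = 3.399.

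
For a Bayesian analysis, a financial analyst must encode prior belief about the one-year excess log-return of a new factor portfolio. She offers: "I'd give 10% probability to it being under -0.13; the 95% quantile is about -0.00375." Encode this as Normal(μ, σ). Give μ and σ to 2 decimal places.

The p-quantile of Normal(μ,σ) is μ + z_p·σ, with z_{0.1} = -1.282 and z_{0.95} = 1.645.
Eliminate σ: μ = (z₂·x₁ − z₁·x₂)/(z₂ − z₁) = (1.645·-0.13 − (-1.282)·-0.00375)/2.926 = -0.07.
Then σ = (x₂ − x₁)/(z₂ − z₁) = (-0.00375 − -0.13)/2.926 = 0.04.

μ = -0.07, σ = 0.04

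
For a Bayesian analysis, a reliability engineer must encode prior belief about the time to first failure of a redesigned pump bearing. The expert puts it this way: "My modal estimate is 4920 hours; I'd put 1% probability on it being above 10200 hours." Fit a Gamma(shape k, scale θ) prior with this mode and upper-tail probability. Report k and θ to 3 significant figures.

k ≈ 10.2, θ ≈ 536

Gamma(k,θ) with k>1 has mode (k−1)θ, so θ = 4920/(k−1).
Need P(X < 10200) = 0.99 with θ tied to k this way. Start at k = 2, θ = 4920: P(X<10200) ≈ 0.613.
Too low — raise k to concentrate. Iterating converges to k ≈ 10.2.
Then θ = 4920/(10.2−1) ≈ 536.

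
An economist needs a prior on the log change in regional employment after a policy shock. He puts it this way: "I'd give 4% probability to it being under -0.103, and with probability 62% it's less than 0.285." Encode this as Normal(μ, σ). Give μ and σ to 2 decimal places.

The p-quantile of Normal(μ,σ) is μ + z_p·σ, with z_{0.04} = -1.751 and z_{0.62} = 0.3055.
Eliminate σ: μ = (z₂·x₁ − z₁·x₂)/(z₂ − z₁) = (0.3055·-0.103 − (-1.751)·0.285)/2.056 = 0.23.
Then σ = (x₂ − x₁)/(z₂ − z₁) = (0.285 − -0.103)/2.056 = 0.19.

μ = 0.23, σ = 0.19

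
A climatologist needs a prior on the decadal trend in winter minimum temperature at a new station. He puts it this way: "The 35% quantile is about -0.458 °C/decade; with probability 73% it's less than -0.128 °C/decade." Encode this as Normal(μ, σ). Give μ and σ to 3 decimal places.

The p-quantile of Normal(μ,σ) is μ + z_p·σ, with z_{0.35} = -0.3853 and z_{0.73} = 0.6128.
Eliminate σ: μ = (z₂·x₁ − z₁·x₂)/(z₂ − z₁) = (0.6128·-0.458 − (-0.3853)·-0.128)/0.9981 = -0.331.
Then σ = (x₂ − x₁)/(z₂ − z₁) = (-0.128 − -0.458)/0.9981 = 0.331.

μ = -0.331, σ = 0.331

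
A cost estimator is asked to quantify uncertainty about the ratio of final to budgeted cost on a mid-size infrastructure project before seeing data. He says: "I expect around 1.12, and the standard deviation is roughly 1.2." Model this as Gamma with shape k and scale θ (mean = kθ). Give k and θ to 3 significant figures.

k ≈ 0.871, θ ≈ 1.29

For Gamma(k, scale θ): mean = kθ, variance = kθ², so CV = 1/√k.
CV = SD/mean = 1.2/1.12 = 1.071, hence k = 1/CV² = 0.871.
Then θ = mean/k = 1.12/0.871 = 1.29.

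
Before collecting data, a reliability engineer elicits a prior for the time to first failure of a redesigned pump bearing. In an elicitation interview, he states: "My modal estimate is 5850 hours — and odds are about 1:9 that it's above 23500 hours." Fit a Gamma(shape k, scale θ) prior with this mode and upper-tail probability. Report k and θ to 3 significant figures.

Gamma(k,θ) with k>1 has mode (k−1)θ, so θ = 5850/(k−1).
Need P(X < 23500) = 0.9 with θ tied to k this way. Start at k = 2, θ = 5850: P(X<23500) ≈ 0.910.
Too high — lower k to spread out. Iterating converges to k ≈ 1.95.
Then θ = 5850/(1.95−1) ≈ 6160.

k ≈ 1.95, θ ≈ 6160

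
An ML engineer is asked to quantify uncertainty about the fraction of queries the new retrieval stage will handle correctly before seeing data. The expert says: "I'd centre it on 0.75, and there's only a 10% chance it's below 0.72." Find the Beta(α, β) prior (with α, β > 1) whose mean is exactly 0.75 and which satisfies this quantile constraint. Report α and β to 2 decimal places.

α ≈ 261.44, β ≈ 87.15

With mean 0.75 fixed, write α = 0.75s, β = 0.25s where s = α+β.
Need P(θ < 0.72) = 0.1 under Beta(0.75s, 0.25s). Normal approximation: (q−m)/√(m(1−m)/s) ≈ z_{0.1} = -1.28, so s ≈ 0.75·0.25·(-1.28)²/(0.72−0.75)² = 342.2.
At s = 342.2: P(θ<0.72) ≈ 0.102. Adjusting to match 0.1 gives s ≈ 348.59.
So α = 0.75·348.59 ≈ 261.44, β = 0.25·348.59 ≈ 87.15.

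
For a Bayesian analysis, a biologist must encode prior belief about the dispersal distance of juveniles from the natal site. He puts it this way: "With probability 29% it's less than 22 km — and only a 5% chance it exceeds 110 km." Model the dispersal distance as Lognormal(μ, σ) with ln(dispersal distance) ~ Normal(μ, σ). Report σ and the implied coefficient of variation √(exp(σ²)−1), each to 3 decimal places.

σ ≈ 0.732, CV ≈ 0.842

If T ~ Lognormal(μ,σ) then ln T ~ Normal(μ,σ), so the p-quantile of ln T is μ + z_p·σ.
ln(22) = 3.091 and ln(110) = 4.7; z_{0.29} = -0.5534, z_{0.95} = 1.645.
σ = (4.7 − 3.091)/(1.645 − (-0.5534)) = 0.732.
μ = 3.091 − (-0.5534)·0.732 = 3.496.
CV = √(exp(σ²)−1) = √(exp(0.5360)−1) = 0.842.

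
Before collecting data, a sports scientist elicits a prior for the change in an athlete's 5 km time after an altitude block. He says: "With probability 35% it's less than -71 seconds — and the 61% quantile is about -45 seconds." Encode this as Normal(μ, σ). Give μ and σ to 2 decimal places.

μ = -55.93, σ = 39.12

For Normal(μ,σ), the p-quantile is μ + z_p·σ. Here z_{0.35} = -0.3853, z_{0.61} = 0.2793.
So -71 = μ − 0.3853σ and -45 = μ + 0.2793σ.
Subtracting: σ = (-45 − -71)/(0.2793 − (-0.3853)) = 39.12.
Then μ = -71 − (-0.3853)·39.12 = -55.93.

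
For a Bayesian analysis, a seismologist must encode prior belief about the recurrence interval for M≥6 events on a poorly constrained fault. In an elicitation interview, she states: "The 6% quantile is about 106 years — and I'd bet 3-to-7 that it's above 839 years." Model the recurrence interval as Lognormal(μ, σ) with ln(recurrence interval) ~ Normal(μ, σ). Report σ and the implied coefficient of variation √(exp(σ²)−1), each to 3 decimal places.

If T ~ Lognormal(μ,σ) then ln T ~ Normal(μ,σ), so the p-quantile of ln T is μ + z_p·σ.
ln(106) = 4.663 and ln(839) = 6.732; z_{0.06} = -1.555, z_{0.7} = 0.5244.
σ = (6.732 − 4.663)/(0.5244 − (-1.555)) = 0.995.
μ = 4.663 − (-1.555)·0.995 = 6.210.
CV = √(exp(σ²)−1) = √(exp(0.9900)−1) = 1.300.

σ ≈ 0.995, CV ≈ 1.300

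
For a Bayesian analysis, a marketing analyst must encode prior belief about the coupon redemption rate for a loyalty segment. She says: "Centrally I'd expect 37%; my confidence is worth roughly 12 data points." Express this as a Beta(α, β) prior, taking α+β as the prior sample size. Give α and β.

α = 4.44, β = 7.56

Under the effective-sample-size interpretation, Beta(α, β) has prior mean α/(α+β) and prior sample size α+β.
So α+β = 12 and α/(α+β) = 0.37, giving α = 0.37·12 = 4.44 and β = 12 − 4.44 = 7.56.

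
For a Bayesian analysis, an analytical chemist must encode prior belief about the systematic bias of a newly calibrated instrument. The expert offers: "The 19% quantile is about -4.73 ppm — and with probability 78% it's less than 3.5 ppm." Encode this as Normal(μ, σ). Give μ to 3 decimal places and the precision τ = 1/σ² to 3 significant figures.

μ = -0.351, τ = 0.0402

For Normal(μ,σ), the p-quantile is μ + z_p·σ. Here z_{0.19} = -0.8779, z_{0.78} = 0.7722.
So -4.73 = μ − 0.8779σ and 3.5 = μ + 0.7722σ.
Subtracting: σ = (3.5 − -4.73)/(0.7722 − (-0.8779)) = 4.988.
Then μ = -4.73 − (-0.8779)·4.988 = -0.351.
Precision τ = 1/σ² = 1/4.988² = 0.0402.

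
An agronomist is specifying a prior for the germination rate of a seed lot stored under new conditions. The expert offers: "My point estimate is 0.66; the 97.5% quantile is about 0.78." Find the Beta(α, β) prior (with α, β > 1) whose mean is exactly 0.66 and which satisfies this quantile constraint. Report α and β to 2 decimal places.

With mean 0.66 fixed, write α = 0.66s, β = 0.34s where s = α+β.
Need P(θ < 0.78) = 0.975 under Beta(0.66s, 0.34s). Normal approximation: (q−m)/√(m(1−m)/s) ≈ z_{0.975} = 1.96, so s ≈ 0.66·0.34·(1.96)²/(0.78−0.66)² = 59.9.
At s = 59.9: P(θ<0.78) ≈ 0.982. Adjusting to match 0.975 gives s ≈ 53.01.
So α = 0.66·53.01 ≈ 34.99, β = 0.34·53.01 ≈ 18.02.

α ≈ 34.99, β ≈ 18.02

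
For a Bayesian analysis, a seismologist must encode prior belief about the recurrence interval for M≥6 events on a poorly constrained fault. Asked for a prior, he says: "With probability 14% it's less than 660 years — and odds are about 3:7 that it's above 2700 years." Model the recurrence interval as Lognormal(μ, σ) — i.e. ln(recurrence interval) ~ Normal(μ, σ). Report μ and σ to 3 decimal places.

If T ~ Lognormal(μ,σ) then ln T ~ Normal(μ,σ), so the p-quantile of ln T is μ + z_p·σ.
ln(660) = 6.492 and ln(2700) = 7.901; z_{0.14} = -1.08, z_{0.7} = 0.5244.
σ = (7.901 − 6.492)/(0.5244 − (-1.08)) = 0.878.
μ = 6.492 − (-1.08)·0.878 = 7.441.

μ ≈ 7.441, σ ≈ 0.878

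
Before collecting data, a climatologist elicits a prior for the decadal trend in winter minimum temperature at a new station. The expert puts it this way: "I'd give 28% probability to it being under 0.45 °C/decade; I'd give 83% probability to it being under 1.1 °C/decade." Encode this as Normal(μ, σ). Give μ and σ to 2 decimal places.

The p-quantile of Normal(μ,σ) is μ + z_p·σ, with z_{0.28} = -0.5828 and z_{0.83} = 0.9542.
Eliminate σ: μ = (z₂·x₁ − z₁·x₂)/(z₂ − z₁) = (0.9542·0.45 − (-0.5828)·1.1)/1.537 = 0.70.
Then σ = (x₂ − x₁)/(z₂ − z₁) = (1.1 − 0.45)/1.537 = 0.42.

μ = 0.70, σ = 0.42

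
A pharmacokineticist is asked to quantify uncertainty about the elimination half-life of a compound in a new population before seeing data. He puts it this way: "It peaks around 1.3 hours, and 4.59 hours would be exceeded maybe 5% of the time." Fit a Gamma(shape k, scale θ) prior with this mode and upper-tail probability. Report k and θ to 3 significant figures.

Gamma(k,θ) with k>1 has mode (k−1)θ, so θ = 1.3/(k−1).
Need P(X < 4.59) = 0.95 with θ tied to k this way. Start at k = 2, θ = 1.3: P(X<4.59) ≈ 0.867.
Too low — raise k to concentrate. Iterating converges to k ≈ 2.62.
Then θ = 1.3/(2.62−1) ≈ 0.802.

k ≈ 2.62, θ ≈ 0.802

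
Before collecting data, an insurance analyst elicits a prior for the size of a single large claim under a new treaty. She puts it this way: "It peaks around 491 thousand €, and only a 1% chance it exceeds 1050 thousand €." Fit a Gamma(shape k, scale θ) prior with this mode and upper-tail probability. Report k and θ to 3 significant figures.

k ≈ 9.39, θ ≈ 58.5

Gamma(k,θ) with k>1 has mode (k−1)θ, so θ = 491/(k−1).
Need P(X < 1050) = 0.99 with θ tied to k this way. Start at k = 2, θ = 491: P(X<1050) ≈ 0.630.
Too low — raise k to concentrate. Iterating converges to k ≈ 9.39.
Then θ = 491/(9.39−1) ≈ 58.5.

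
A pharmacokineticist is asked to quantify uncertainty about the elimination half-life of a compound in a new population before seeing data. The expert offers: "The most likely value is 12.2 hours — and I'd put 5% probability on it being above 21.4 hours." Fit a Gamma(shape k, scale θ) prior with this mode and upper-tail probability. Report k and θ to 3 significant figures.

k ≈ 9.83, θ ≈ 1.38

Gamma(k,θ) with k>1 has mode (k−1)θ, so θ = 12.2/(k−1).
Need P(X < 21.4) = 0.95 with θ tied to k this way. Start at k = 2, θ = 12.2: P(X<21.4) ≈ 0.523.
Too low — raise k to concentrate. Iterating converges to k ≈ 9.83.
Then θ = 12.2/(9.83−1) ≈ 1.38.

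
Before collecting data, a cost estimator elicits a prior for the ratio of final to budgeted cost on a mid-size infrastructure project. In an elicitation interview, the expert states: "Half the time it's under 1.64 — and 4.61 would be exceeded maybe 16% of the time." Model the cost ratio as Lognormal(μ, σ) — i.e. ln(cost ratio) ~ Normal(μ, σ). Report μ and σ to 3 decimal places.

μ ≈ 0.495, σ ≈ 1.039

If T ~ Lognormal(μ,σ) then ln T ~ Normal(μ,σ), so the p-quantile of ln T is μ + z_p·σ.
ln(1.64) = 0.4947 and ln(4.61) = 1.528; z_{0.5} = 0, z_{0.84} = 0.9945.
σ = (1.528 − 0.4947)/(0.9945 − (0)) = 1.039.
μ = 0.4947 − (0)·1.039 = 0.495.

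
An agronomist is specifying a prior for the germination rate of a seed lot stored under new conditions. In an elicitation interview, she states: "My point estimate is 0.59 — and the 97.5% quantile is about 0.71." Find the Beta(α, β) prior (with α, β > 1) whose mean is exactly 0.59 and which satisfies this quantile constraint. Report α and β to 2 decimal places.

With mean 0.59 fixed, write α = 0.59s, β = 0.41s where s = α+β.
Need P(θ < 0.71) = 0.975 under Beta(0.59s, 0.41s). Normal approximation: (q−m)/√(m(1−m)/s) ≈ z_{0.975} = 1.96, so s ≈ 0.59·0.41·(1.96)²/(0.71−0.59)² = 64.5.
At s = 64.5: P(θ<0.71) ≈ 0.979. Adjusting to match 0.975 gives s ≈ 60.11.
So α = 0.59·60.11 ≈ 35.47, β = 0.41·60.11 ≈ 24.65.

α ≈ 35.47, β ≈ 24.65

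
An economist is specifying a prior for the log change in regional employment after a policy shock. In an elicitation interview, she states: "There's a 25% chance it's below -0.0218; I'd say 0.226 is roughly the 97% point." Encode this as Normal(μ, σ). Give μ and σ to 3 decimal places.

μ = 0.044, σ = 0.097

For Normal(μ,σ), the p-quantile is μ + z_p·σ. Here z_{0.25} = -0.6745, z_{0.97} = 1.881.
So -0.0218 = μ − 0.6745σ and 0.226 = μ + 1.881σ.
Subtracting: σ = (0.226 − -0.0218)/(1.881 − (-0.6745)) = 0.097.
Then μ = -0.0218 − (-0.6745)·0.097 = 0.044.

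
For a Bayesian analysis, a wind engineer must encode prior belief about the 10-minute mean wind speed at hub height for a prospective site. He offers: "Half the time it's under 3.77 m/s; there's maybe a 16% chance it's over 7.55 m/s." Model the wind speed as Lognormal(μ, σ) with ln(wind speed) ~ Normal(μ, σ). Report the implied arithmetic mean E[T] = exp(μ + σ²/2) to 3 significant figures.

E[T] ≈ 4.81 m/s

If T ~ Lognormal(μ,σ) then ln T ~ Normal(μ,σ), so the p-quantile of ln T is μ + z_p·σ.
ln(3.77) = 1.327 and ln(7.55) = 2.022; z_{0.5} = 0, z_{0.84} = 0.9945.
σ = (2.022 − 1.327)/(0.9945 − (0)) = 0.698.
μ = 1.327 − (0)·0.698 = 1.327.
E[T] = exp(μ + σ²/2) = exp(1.327 + 0.2438) = 4.81 m/s.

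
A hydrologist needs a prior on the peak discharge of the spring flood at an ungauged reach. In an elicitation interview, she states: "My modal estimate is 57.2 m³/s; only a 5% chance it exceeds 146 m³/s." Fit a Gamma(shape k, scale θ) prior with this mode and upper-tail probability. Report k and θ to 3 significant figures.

Gamma(k,θ) with k>1 has mode (k−1)θ, so θ = 57.2/(k−1).
Need P(X < 146) = 0.95 with θ tied to k this way. Start at k = 2, θ = 57.2: P(X<146) ≈ 0.723.
Too low — raise k to concentrate. Iterating converges to k ≈ 4.09.
Then θ = 57.2/(4.09−1) ≈ 18.5.

k ≈ 4.09, θ ≈ 18.5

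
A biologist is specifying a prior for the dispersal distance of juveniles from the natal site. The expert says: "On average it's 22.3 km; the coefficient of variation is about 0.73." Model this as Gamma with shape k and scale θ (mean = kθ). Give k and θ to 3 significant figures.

For Gamma(k, scale θ): mean = kθ, variance = kθ², so CV = 1/√k.
CV = 0.73, hence k = 1/CV² = 1.88.
Then θ = mean/k = 22.3/1.88 = 11.9.

k ≈ 1.88, θ ≈ 11.9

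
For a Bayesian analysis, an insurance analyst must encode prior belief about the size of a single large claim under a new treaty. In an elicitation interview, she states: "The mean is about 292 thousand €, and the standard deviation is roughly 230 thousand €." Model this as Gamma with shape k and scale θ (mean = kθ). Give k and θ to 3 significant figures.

k ≈ 1.61, θ ≈ 181

For Gamma(k, scale θ): mean = kθ, variance = kθ², so CV = 1/√k.
CV = SD/mean = 230/292 = 0.7877, hence k = 1/CV² = 1.61.
Then θ = mean/k = 292/1.61 = 181.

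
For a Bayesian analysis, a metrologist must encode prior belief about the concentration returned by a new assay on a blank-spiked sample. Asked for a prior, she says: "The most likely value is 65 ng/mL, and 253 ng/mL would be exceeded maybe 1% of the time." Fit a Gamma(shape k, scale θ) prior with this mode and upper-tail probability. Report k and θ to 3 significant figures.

k ≈ 3.28, θ ≈ 28.5

Gamma(k,θ) with k>1 has mode (k−1)θ, so θ = 65/(k−1).
Need P(X < 253) = 0.99 with θ tied to k this way. Start at k = 2, θ = 65: P(X<253) ≈ 0.900.
Too low — raise k to concentrate. Iterating converges to k ≈ 3.28.
Then θ = 65/(3.28−1) ≈ 28.5.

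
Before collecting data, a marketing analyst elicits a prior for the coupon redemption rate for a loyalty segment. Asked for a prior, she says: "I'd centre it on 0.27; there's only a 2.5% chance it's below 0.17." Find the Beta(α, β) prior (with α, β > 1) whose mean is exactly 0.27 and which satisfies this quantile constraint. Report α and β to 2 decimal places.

α ≈ 17.51, β ≈ 47.35

With mean 0.27 fixed, write α = 0.27s, β = 0.73s where s = α+β.
Need P(θ < 0.17) = 0.025 under Beta(0.27s, 0.73s). Normal approximation: (q−m)/√(m(1−m)/s) ≈ z_{0.025} = -1.96, so s ≈ 0.27·0.73·(-1.96)²/(0.17−0.27)² = 75.7.
At s = 75.7: P(θ<0.17) ≈ 0.017. Adjusting to match 0.025 gives s ≈ 64.86.
So α = 0.27·64.86 ≈ 17.51, β = 0.73·64.86 ≈ 47.35.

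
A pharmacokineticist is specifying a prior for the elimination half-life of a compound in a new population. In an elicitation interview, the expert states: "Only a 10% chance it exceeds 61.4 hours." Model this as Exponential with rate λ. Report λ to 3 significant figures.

λ ≈ 0.0375

P(T > 61.4) = e^(−λ·61.4) = 0.1, so λ = −ln(0.1)/61.4 = 0.0375.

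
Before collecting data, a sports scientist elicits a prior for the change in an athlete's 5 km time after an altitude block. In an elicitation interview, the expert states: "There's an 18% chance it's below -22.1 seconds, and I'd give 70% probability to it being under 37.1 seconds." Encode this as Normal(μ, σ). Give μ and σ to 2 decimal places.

μ = 15.54, σ = 41.12

The p-quantile of Normal(μ,σ) is μ + z_p·σ, with z_{0.18} = -0.9154 and z_{0.7} = 0.5244.
Eliminate σ: μ = (z₂·x₁ − z₁·x₂)/(z₂ − z₁) = (0.5244·-22.1 − (-0.9154)·37.1)/1.44 = 15.54.
Then σ = (x₂ − x₁)/(z₂ − z₁) = (37.1 − -22.1)/1.44 = 41.12.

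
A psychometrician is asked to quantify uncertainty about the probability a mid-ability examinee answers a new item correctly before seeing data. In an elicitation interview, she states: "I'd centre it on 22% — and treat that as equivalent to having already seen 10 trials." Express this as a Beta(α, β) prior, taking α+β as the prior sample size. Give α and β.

Under the effective-sample-size interpretation, Beta(α, β) has prior mean α/(α+β) and prior sample size α+β.
So α+β = 10 and α/(α+β) = 0.22, giving α = 0.22·10 = 2.2 and β = 10 − 2.2 = 7.8.

α = 2.2, β = 7.8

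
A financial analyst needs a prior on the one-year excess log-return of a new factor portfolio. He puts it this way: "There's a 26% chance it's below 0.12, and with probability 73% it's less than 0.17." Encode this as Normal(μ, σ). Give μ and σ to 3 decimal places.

μ = 0.146, σ = 0.040

The p-quantile of Normal(μ,σ) is μ + z_p·σ, with z_{0.26} = -0.6433 and z_{0.73} = 0.6128.
Eliminate σ: μ = (z₂·x₁ − z₁·x₂)/(z₂ − z₁) = (0.6128·0.12 − (-0.6433)·0.17)/1.256 = 0.146.
Then σ = (x₂ − x₁)/(z₂ − z₁) = (0.17 − 0.12)/1.256 = 0.040.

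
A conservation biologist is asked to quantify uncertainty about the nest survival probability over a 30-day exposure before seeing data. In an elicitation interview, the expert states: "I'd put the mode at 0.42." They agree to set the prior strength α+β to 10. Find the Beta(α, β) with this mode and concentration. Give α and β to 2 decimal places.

For α,β > 1 the Beta mode is (α−1)/(α+β−2). With α+β = 10, the mode is (α−1)/8.
Set (α−1)/8 = 0.42 → α = 1 + 0.42·8 = 4.36.
β = 10 − α = 5.64.

α = 4.36, β = 5.64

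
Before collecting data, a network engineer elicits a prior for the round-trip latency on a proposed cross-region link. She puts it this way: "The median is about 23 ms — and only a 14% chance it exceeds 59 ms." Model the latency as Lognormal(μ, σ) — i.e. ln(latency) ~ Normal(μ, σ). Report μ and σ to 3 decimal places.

If T ~ Lognormal(μ,σ) then ln T ~ Normal(μ,σ), so the p-quantile of ln T is μ + z_p·σ.
ln(23) = 3.135 and ln(59) = 4.078; z_{0.5} = 0, z_{0.86} = 1.08.
σ = (4.078 − 3.135)/(1.08 − (0)) = 0.872.
μ = 3.135 − (0)·0.872 = 3.135.

μ ≈ 3.135, σ ≈ 0.872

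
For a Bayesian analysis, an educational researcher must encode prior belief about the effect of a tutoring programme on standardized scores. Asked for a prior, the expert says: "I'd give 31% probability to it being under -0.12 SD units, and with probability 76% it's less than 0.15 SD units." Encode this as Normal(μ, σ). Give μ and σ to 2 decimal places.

For Normal(μ,σ), the p-quantile is μ + z_p·σ. Here z_{0.31} = -0.4959, z_{0.76} = 0.7063.
So -0.12 = μ − 0.4959σ and 0.15 = μ + 0.7063σ.
Subtracting: σ = (0.15 − -0.12)/(0.7063 − (-0.4959)) = 0.22.
Then μ = -0.12 − (-0.4959)·0.22 = -0.01.

μ = -0.01, σ = 0.22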